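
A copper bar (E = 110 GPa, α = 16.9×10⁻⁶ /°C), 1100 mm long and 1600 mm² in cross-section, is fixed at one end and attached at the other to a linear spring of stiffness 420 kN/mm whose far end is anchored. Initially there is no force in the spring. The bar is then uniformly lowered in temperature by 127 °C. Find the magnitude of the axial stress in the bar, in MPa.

Free thermal contraction: δ_free = αΔT L = 16.9×10⁻⁶ × 127 × 1100 = 2.361 mm.
Let P be the tensile force in the spring. The bar extends elastically by PL/(AE) and the spring stretches by P/k; together these equal δ_free.
So P = δ_free / [L/(AE) + 1/k] = 2.361 / [ 1100/(1600×110×10³) + 1/(420×10³) ].
P = 2.361 / 8.631×10⁻⁶ = 273500 N.
σ = P/A = 273500/1600 = 171 MPa.

σ ≈ 171 MPa (tensile)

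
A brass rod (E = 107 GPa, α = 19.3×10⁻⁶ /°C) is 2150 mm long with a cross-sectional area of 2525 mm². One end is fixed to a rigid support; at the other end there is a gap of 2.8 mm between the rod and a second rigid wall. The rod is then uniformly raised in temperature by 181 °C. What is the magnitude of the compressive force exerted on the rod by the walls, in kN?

Free thermal elongation = αΔT L = 19.3×10⁻⁶ × 181 × 2150 = 7.511 mm.
This exceeds the 2.8 mm gap, so the wall pushes back. The portion of expansion that must be recovered elastically is δ_free − gap = 7.511 − 2.8 = 4.711 mm.
So σ = E(δ_free − g)/L = 107×10³ × 4.711/2150 = 234.4 MPa.
Force on the wall = σA = 234.4 × 2525 mm² = 591.9 kN.

P ≈ 592 kN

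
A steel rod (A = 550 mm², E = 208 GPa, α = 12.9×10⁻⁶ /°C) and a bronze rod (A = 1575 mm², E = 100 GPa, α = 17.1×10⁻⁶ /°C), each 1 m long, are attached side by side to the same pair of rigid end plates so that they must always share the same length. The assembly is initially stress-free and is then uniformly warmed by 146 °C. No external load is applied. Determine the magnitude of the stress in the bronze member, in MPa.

σ ≈ 25.8 MPa (compressive)

The bronze has the larger α, so on heating it would change length more than the steel if both were free. The rigid plates force a common final length, so the bronze is put into compression and the steel into tension, with equal and opposite forces P (no external load).
Equating the net (thermal + elastic) strains gives |α₁ − α₂|·ΔT = P·[1/(A₁E₁) + 1/(A₂E₂)].
|α₁ − α₂|·ΔT = 4.2×10⁻⁶ × 146 = 0.0006132.
1/(A₁E₁) + 1/(A₂E₂) = 1/(550×208×10³) + 1/(1575×100×10³) = 1.509×10⁻⁸ N⁻¹.
P = 0.0006132 / 1.509×10⁻⁸ = 40630 N = 40.63 kN.
σ_{bronze} = P/A₂ = 40630/1575 = 25.8 MPa, compressive.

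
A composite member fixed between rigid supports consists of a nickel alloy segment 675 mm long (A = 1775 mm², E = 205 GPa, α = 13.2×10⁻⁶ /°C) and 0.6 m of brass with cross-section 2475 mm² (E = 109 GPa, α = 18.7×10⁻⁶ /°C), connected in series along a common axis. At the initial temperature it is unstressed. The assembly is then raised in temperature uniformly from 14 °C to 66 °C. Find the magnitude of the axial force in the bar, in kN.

P ≈ 257 kN (compressive)

With the walls removed the bar would change length by δ_free = Σ αᵢΔT Lᵢ = 13.2×10⁻⁶×52×675 + 18.7×10⁻⁶×52×600 = 1.047 mm.
Since the ends are fixed, an axial force P builds up, equal in every segment, with P · Σ Lᵢ/(AᵢEᵢ) = δ_free.
Σ Lᵢ/(AᵢEᵢ) = 675/(1775×205×10³) + 600/(2475×109×10³) = 4.079×10⁻⁶ mm/N.
P = 1.047 / 4.079×10⁻⁶ = 256600 N = 256.6 kN, compressive.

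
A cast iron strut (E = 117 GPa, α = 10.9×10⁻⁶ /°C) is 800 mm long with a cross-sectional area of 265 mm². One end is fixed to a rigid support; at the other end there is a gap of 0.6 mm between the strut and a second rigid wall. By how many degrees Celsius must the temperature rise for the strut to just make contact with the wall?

Contact occurs when the free expansion equals the gap: αΔT L = 0.6 mm.
So ΔT = g/(αL) = 0.6/(10.9×10⁻⁶ × 800) = 68.81 °C.

ΔT ≈ 68.8 °C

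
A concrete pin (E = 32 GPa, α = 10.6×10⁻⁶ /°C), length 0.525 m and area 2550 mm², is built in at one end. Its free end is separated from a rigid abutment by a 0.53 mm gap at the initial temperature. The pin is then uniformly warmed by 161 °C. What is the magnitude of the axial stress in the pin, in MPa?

Unrestrained expansion: δ_free = αΔT L = 10.6×10⁻⁶ × 161 × 525 = 0.896 mm.
This exceeds the 0.53 mm gap, so the wall pushes back. The portion of expansion that must be recovered elastically is δ_free − gap = 0.896 − 0.53 = 0.366 mm.
That suppressed elongation corresponds to σ = E·Δ/L = 32×10³ × 0.366/525 = 22.31 MPa.

σ ≈ 22.3 MPa (compressive)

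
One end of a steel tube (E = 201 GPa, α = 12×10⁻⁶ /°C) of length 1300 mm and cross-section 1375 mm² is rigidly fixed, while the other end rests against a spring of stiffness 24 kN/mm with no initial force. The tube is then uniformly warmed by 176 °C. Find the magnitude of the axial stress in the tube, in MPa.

σ ≈ 43.1 MPa (compressive)

Free thermal expansion: δ_free = αΔT L = 12×10⁻⁶ × 176 × 1300 = 2.746 mm.
Let P be the compressive force at the spring. The tube shortens elastically by PL/(AE) and the spring compresses by P/k; together these equal δ_free.
P [ L/(AE) + 1/k ] = δ_free → P [ 1300/(1375×201×10³) + 1/(24×10³) ] = 2.746.
P = 2.746 / 4.637×10⁻⁵ = 59210 N.
σ = P/A = 59210/1375 = 43.06 MPa.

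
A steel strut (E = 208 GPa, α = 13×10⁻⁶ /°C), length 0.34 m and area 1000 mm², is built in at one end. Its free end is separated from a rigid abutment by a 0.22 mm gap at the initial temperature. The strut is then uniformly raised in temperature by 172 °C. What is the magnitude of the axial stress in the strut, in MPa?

Free thermal elongation = αΔT L = 13×10⁻⁶ × 172 × 340 = 0.7602 mm.
This exceeds the 0.22 mm gap, so the wall pushes back. The portion of expansion that must be recovered elastically is δ_free − gap = 0.7602 − 0.22 = 0.5402 mm.
That suppressed elongation corresponds to σ = E·Δ/L = 208×10³ × 0.5402/340 = 330.5 MPa.

σ ≈ 330 MPa (compressive)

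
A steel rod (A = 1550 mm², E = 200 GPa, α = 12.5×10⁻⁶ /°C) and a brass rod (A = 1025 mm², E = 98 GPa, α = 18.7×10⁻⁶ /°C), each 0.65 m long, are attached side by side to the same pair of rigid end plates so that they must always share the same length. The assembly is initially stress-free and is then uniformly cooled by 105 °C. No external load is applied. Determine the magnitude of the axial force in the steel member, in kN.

P ≈ 49.4 kN (compressive in the steel)

Equilibrium of a rigid end plate with no external load gives equal and opposite internal forces ±P in the two members. Since α_{brass} > α_{steel}, cooling drives the brass into tension and the steel into compression.
Equating the net (thermal + elastic) strains gives |α₁ − α₂|·ΔT = P·[1/(A₁E₁) + 1/(A₂E₂)].
|α₁ − α₂|·ΔT = 6.2×10⁻⁶ × 105 = 0.000651.
1/(A₁E₁) + 1/(A₂E₂) = 1/(1550×200×10³) + 1/(1025×98×10³) = 1.318×10⁻⁸ N⁻¹.
P = 0.000651 / 1.318×10⁻⁸ = 49390 N = 49.39 kN.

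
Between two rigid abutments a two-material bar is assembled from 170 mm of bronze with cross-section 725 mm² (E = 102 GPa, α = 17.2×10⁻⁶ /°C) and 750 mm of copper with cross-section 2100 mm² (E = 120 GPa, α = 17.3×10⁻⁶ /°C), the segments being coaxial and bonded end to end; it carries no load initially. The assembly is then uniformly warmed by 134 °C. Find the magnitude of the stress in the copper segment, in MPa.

σ ≈ 192 MPa (compressive)

Free thermal expansion of the whole bar: Σ αᵢΔT Lᵢ = 17.2×10⁻⁶×134×170 + 17.3×10⁻⁶×134×750 = 2.13 mm.
Since the ends are fixed, an axial force P builds up, equal in every segment, with P · Σ Lᵢ/(AᵢEᵢ) = δ_free.
The series flexibility is Σ Lᵢ/(AᵢEᵢ) = 170/(725×102×10³) + 750/(2100×120×10³) = 5.275×10⁻⁶ mm/N.
Hence P = δ_free / Σ(L/AE) = 2.13/5.275×10⁻⁶ = 403.9 kN (compressive).
σ_{copper} = P / A = 403900 / 2100 = 192.3 MPa.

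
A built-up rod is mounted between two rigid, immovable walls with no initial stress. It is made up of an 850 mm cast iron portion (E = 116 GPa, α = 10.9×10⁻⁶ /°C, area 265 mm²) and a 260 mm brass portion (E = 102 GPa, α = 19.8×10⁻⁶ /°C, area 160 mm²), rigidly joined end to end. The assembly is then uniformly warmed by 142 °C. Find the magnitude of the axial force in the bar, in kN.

With the walls removed the bar would change length by δ_free = Σ αᵢΔT Lᵢ = 10.9×10⁻⁶×142×850 + 19.8×10⁻⁶×142×260 = 2.047 mm.
The rigid supports impose zero overall length change; the single axial force P common to all segments must satisfy P Σ Lᵢ/(AᵢEᵢ) = δ_free.
The series flexibility is Σ Lᵢ/(AᵢEᵢ) = 850/(265×116×10³) + 260/(160×102×10³) = 4.358×10⁻⁵ mm/N.
Hence P = δ_free / Σ(L/AE) = 2.047/4.358×10⁻⁵ = 46.96 kN (compressive).

P ≈ 47 kN (compressive)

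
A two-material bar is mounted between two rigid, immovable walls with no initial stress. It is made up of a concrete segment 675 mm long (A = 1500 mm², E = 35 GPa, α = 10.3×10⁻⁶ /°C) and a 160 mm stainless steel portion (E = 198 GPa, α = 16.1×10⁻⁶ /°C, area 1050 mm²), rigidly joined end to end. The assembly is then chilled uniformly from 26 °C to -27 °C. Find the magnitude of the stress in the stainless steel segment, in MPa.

If the supports were absent, the total length change would be Σ αᵢΔT Lᵢ = 10.3×10⁻⁶×53×675 + 16.1×10⁻⁶×53×160 = 0.505 mm.
The rigid supports impose zero overall length change; the single axial force P common to all segments must satisfy P Σ Lᵢ/(AᵢEᵢ) = δ_free.
Σ Lᵢ/(AᵢEᵢ) = 675/(1500×35×10³) + 160/(1050×198×10³) = 1.363×10⁻⁵ mm/N.
So P = 0.505 / 1.363×10⁻⁵ = 37.06 kN, tensile.
σ_{stainless steel} = P / A = 37060 / 1050 = 35.3 MPa.

σ ≈ 35.3 MPa (tensile)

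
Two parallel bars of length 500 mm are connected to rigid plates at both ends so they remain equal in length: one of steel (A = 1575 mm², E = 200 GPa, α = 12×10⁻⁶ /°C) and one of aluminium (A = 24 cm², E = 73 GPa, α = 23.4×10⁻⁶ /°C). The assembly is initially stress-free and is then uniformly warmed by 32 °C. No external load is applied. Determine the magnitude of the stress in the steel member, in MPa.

σ ≈ 26.1 MPa (tensile)

The aluminium has the larger α, so on heating it would change length more than the steel if both were free. The rigid plates force a common final length, so the aluminium is put into compression and the steel into tension, with equal and opposite forces P (no external load).
Compatibility of the two members (thermal + elastic change equal): (α₁ − α₂)ΔT = P·[1/(A₁E₁) + 1/(A₂E₂)].
|α₁ − α₂|·ΔT = 11.4×10⁻⁶ × 32 = 0.0003648.
1/(A₁E₁) + 1/(A₂E₂) = 1/(1575×200×10³) + 1/(2400×73×10³) = 8.882×10⁻⁹ N⁻¹.
P = 0.0003648 / 8.882×10⁻⁹ = 41070 N = 41.07 kN.
σ_{steel} = P/A₁ = 41070/1575 = 26.08 MPa, tensile.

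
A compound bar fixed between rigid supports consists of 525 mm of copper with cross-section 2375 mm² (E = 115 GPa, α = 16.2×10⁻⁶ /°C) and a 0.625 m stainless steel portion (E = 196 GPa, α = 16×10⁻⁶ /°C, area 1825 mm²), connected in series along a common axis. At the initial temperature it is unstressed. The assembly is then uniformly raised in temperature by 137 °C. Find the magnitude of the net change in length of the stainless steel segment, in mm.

|ΔL| ≈ 0.163 mm

With the walls removed the bar would change length by δ_free = Σ αᵢΔT Lᵢ = 16.2×10⁻⁶×137×525 + 16×10⁻⁶×137×625 = 2.535 mm.
Since the ends are fixed, an axial force P builds up, equal in every segment, with P · Σ Lᵢ/(AᵢEᵢ) = δ_free.
The series flexibility is Σ Lᵢ/(AᵢEᵢ) = 525/(2375×115×10³) + 625/(1825×196×10³) = 3.669×10⁻⁶ mm/N.
So P = 2.535 / 3.669×10⁻⁶ = 690.9 kN, compressive.
For the stainless steel segment, free thermal change = 16×10⁻⁶×137×625 = 1.37 mm and elastic change from P = 690900×625/(1825×196×10³) = 1.207 mm; these oppose, so the net change is 0.163 mm (segment lengthens).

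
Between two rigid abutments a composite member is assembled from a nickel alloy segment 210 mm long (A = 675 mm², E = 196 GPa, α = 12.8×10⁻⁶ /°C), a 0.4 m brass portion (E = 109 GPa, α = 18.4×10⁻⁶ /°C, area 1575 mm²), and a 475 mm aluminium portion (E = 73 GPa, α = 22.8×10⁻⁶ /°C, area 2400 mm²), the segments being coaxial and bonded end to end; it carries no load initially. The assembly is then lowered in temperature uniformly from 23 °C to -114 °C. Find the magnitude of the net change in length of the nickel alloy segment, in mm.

With the walls removed the bar would change length by δ_free = Σ αᵢΔT Lᵢ = 12.8×10⁻⁶×137×210 + 18.4×10⁻⁶×137×400 + 22.8×10⁻⁶×137×475 = 2.86 mm.
The rigid supports impose zero overall length change; the single axial force P common to all segments must satisfy P Σ Lᵢ/(AᵢEᵢ) = δ_free.
The series flexibility is Σ Lᵢ/(AᵢEᵢ) = 210/(675×196×10³) + 400/(1575×109×10³) + 475/(2400×73×10³) = 6.628×10⁻⁶ mm/N.
Hence P = δ_free / Σ(L/AE) = 2.86/6.628×10⁻⁶ = 431.5 kN (tensile).
For the nickel alloy segment, free thermal change = 12.8×10⁻⁶×137×210 = 0.3683 mm and elastic change from P = 431500×210/(675×196×10³) = 0.6849 mm; these oppose, so the net change is 0.317 mm (segment lengthens).

|ΔL| ≈ 0.317 mm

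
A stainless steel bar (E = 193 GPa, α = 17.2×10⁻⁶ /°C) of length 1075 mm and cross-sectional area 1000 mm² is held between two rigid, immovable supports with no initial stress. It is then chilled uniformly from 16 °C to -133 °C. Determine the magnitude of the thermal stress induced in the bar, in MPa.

Because both ends are immovable the net strain is zero, and the suppressed thermal strain is αΔT = 17.2×10⁻⁶ × 149 = 2562.8×10⁻⁶.
Hence σ = E·αΔT = 193×10³ × 2562.8×10⁻⁶ = 494.6 MPa, tensile.

σ ≈ 495 MPa (tensile)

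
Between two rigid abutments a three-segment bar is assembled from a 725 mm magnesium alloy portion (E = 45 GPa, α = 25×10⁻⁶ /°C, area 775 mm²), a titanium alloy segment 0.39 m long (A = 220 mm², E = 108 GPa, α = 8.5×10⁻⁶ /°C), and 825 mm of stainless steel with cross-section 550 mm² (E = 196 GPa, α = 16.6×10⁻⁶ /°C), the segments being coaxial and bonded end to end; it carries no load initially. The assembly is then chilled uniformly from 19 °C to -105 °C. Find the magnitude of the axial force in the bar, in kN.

P ≈ 97.1 kN (tensile)

With the walls removed the bar would change length by δ_free = Σ αᵢΔT Lᵢ = 25×10⁻⁶×124×725 + 8.5×10⁻⁶×124×390 + 16.6×10⁻⁶×124×825 = 4.357 mm.
Since the ends are fixed, an axial force P builds up, equal in every segment, with P · Σ Lᵢ/(AᵢEᵢ) = δ_free.
Σ Lᵢ/(AᵢEᵢ) = 725/(775×45×10³) + 390/(220×108×10³) + 825/(550×196×10³) = 4.486×10⁻⁵ mm/N.
Hence P = δ_free / Σ(L/AE) = 4.357/4.486×10⁻⁵ = 97.13 kN (tensile).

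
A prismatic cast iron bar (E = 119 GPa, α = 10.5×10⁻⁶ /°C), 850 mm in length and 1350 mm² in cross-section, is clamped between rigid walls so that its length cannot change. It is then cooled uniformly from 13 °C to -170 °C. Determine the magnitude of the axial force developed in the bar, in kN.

P ≈ 309 kN (tensile)

Full restraint means ε = 0, so the stress is σ = EαΔT = 119×10³ × 10.5×10⁻⁶ × 183 = 228.7 MPa.
Axial force P = σA = 228.7 × 1350 = 308700 N = 308.7 kN, tensile.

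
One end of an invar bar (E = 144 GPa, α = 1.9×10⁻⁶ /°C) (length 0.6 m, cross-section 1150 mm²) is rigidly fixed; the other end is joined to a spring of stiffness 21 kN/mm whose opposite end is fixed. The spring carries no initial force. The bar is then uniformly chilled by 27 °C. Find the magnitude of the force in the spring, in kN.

If the spring were absent the bar would shorten by αΔT L = 1.9×10⁻⁶ × 27 × 600 = 0.03078 mm.
With a force P in the spring, the elastic change of the bar is PL/(AE) and that of the spring is P/k; compatibility requires their sum to equal δ_free.
P [ L/(AE) + 1/k ] = δ_free → P [ 600/(1150×144×10³) + 1/(21×10³) ] = 0.03078.
P = 0.03078 / 5.124×10⁻⁵ = 600.7 N.

P ≈ 0.601 kN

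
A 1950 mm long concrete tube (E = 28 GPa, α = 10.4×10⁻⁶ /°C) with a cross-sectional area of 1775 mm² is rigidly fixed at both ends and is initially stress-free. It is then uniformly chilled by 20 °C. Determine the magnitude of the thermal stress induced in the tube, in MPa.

Because both ends are immovable the net strain is zero, and the suppressed thermal strain is αΔT = 10.4×10⁻⁶ × 20 = 208×10⁻⁶.
Hence σ = E·αΔT = 28×10³ × 208×10⁻⁶ = 5.824 MPa, tensile.

σ ≈ 5.82 MPa (tensile)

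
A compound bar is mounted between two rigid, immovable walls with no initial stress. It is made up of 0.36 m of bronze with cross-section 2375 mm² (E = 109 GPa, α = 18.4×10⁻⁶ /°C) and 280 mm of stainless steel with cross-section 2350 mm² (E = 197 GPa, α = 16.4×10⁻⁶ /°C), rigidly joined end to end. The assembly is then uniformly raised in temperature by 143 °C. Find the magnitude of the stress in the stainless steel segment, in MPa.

Free thermal expansion of the whole bar: Σ αᵢΔT Lᵢ = 18.4×10⁻⁶×143×360 + 16.4×10⁻⁶×143×280 = 1.604 mm.
Since the ends are fixed, an axial force P builds up, equal in every segment, with P · Σ Lᵢ/(AᵢEᵢ) = δ_free.
The series flexibility is Σ Lᵢ/(AᵢEᵢ) = 360/(2375×109×10³) + 280/(2350×197×10³) = 1.995×10⁻⁶ mm/N.
So P = 1.604 / 1.995×10⁻⁶ = 803.8 kN, compressive.
σ_{stainless steel} = P / A = 803800 / 2350 = 342 MPa.

σ ≈ 342 MPa (compressive)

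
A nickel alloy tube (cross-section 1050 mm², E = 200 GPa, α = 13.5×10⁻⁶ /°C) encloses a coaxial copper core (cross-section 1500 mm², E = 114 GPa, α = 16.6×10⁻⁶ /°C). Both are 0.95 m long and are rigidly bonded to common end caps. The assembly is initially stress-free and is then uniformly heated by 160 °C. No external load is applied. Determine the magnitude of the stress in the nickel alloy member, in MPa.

σ ≈ 44.5 MPa (tensile)

Equilibrium of a rigid end plate with no external load gives equal and opposite internal forces ±P in the two members. Since α_{copper} > α_{nickel alloy}, heating drives the copper into compression and the nickel alloy into tension.
Compatibility of the two members (thermal + elastic change equal): (α₁ − α₂)ΔT = P·[1/(A₁E₁) + 1/(A₂E₂)].
|α₁ − α₂|·ΔT = 3.1×10⁻⁶ × 160 = 0.000496.
1/(A₁E₁) + 1/(A₂E₂) = 1/(1050×200×10³) + 1/(1500×114×10³) = 1.061×10⁻⁸ N⁻¹.
P = 0.000496 / 1.061×10⁻⁸ = 46750 N = 46.75 kN.
σ_{nickel alloy} = P/A₁ = 46750/1050 = 44.52 MPa, tensile.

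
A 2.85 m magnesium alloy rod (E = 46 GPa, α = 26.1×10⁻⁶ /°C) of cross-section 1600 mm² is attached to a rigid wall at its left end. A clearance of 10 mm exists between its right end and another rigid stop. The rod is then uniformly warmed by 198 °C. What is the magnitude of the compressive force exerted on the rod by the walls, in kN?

P ≈ 122 kN

Unrestrained expansion: δ_free = αΔT L = 26.1×10⁻⁶ × 198 × 2850 = 14.73 mm.
After closing the 10 mm clearance, 14.73 − 10 = 4.728 mm of expansion remains to be suppressed by the wall.
Compatibility: PL/(AE) = 4.728 mm, so σ = P/A = E × (4.728/2850) = 76.32 MPa.
P = σA = 76.32 × 1600 = 122.1 kN.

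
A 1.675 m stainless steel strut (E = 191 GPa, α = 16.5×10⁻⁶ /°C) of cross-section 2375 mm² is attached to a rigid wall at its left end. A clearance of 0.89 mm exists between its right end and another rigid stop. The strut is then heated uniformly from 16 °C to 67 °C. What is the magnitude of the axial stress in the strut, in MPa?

σ ≈ 59.2 MPa (compressive)

Unrestrained expansion: δ_free = αΔT L = 16.5×10⁻⁶ × 51 × 1675 = 1.41 mm.
This exceeds the 0.89 mm gap, so the wall pushes back. The portion of expansion that must be recovered elastically is δ_free − gap = 1.41 − 0.89 = 0.5195 mm.
Compatibility: PL/(AE) = 0.5195 mm, so σ = P/A = E × (0.5195/1675) = 59.24 MPa.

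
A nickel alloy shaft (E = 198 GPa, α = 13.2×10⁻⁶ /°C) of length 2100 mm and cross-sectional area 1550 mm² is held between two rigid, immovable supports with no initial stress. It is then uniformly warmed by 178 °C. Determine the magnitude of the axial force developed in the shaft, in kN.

The ends cannot move, so σ = EαΔT = 198×10³ × 13.2×10⁻⁶ × 178 = 465.2 MPa.
P = AEαΔT = 1550 × 198×10³ × 13.2×10⁻⁶ × 178 = 721.1 kN (compressive).

P ≈ 721 kN (compressive)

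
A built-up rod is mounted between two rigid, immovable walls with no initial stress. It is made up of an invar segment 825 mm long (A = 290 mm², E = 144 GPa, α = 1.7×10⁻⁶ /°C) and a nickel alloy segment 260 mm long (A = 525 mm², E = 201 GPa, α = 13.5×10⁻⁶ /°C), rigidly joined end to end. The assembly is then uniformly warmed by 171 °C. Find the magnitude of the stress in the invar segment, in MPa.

σ ≈ 130 MPa (compressive)

With the walls removed the bar would change length by δ_free = Σ αᵢΔT Lᵢ = 1.7×10⁻⁶×171×825 + 13.5×10⁻⁶×171×260 = 0.84 mm.
The walls prevent any net length change, so an axial force P (same in every segment) develops. Compatibility: P · Σ Lᵢ/(AᵢEᵢ) = δ_free.
The series flexibility is Σ Lᵢ/(AᵢEᵢ) = 825/(290×144×10³) + 260/(525×201×10³) = 2.222×10⁻⁵ mm/N.
So P = 0.84 / 2.222×10⁻⁵ = 37.81 kN, compressive.
σ_{invar} = P / A = 37810 / 290 = 130.4 MPa.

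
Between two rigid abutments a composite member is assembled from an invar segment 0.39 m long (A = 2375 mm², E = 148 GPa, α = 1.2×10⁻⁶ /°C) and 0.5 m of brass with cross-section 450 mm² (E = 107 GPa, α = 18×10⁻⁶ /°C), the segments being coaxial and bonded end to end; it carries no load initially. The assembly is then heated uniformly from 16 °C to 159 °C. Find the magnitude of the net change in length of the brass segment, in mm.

Free thermal expansion of the whole bar: Σ αᵢΔT Lᵢ = 1.2×10⁻⁶×143×390 + 18×10⁻⁶×143×500 = 1.354 mm.
The walls prevent any net length change, so an axial force P (same in every segment) develops. Compatibility: P · Σ Lᵢ/(AᵢEᵢ) = δ_free.
Σ Lᵢ/(AᵢEᵢ) = 390/(2375×148×10³) + 500/(450×107×10³) = 1.149×10⁻⁵ mm/N.
Hence P = δ_free / Σ(L/AE) = 1.354/1.149×10⁻⁵ = 117.8 kN (compressive).
For the brass segment, free thermal change = 18×10⁻⁶×143×500 = 1.287 mm and elastic change from P = 117800×500/(450×107×10³) = 1.223 mm; these oppose, so the net change is 0.0638 mm (segment lengthens).

|ΔL| ≈ 0.0638 mm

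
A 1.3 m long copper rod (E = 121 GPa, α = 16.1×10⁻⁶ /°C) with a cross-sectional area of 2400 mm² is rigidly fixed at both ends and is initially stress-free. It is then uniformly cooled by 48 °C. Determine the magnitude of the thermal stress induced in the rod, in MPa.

Because both ends are immovable the net strain is zero, and the suppressed thermal strain is αΔT = 16.1×10⁻⁶ × 48 = 772.8×10⁻⁶.
σ = EαΔT = 121×10³ × 16.1×10⁻⁶ × 48 = 93.51 MPa (tensile; the rod is trying to contract).

σ ≈ 93.5 MPa (tensile)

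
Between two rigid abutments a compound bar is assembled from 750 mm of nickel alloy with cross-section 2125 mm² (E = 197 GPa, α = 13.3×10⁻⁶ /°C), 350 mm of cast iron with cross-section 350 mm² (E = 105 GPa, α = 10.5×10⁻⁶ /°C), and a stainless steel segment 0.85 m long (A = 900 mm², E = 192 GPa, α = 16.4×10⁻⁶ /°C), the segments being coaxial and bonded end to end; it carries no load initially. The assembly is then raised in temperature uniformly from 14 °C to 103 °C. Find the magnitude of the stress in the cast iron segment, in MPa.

σ ≈ 432 MPa (compressive)

With the walls removed the bar would change length by δ_free = Σ αᵢΔT Lᵢ = 13.3×10⁻⁶×89×750 + 10.5×10⁻⁶×89×350 + 16.4×10⁻⁶×89×850 = 2.456 mm.
The walls prevent any net length change, so an axial force P (same in every segment) develops. Compatibility: P · Σ Lᵢ/(AᵢEᵢ) = δ_free.
The series flexibility is Σ Lᵢ/(AᵢEᵢ) = 750/(2125×197×10³) + 350/(350×105×10³) + 850/(900×192×10³) = 1.623×10⁻⁵ mm/N.
Hence P = δ_free / Σ(L/AE) = 2.456/1.623×10⁻⁵ = 151.3 kN (compressive).
σ_{cast iron} = P / A = 151300 / 350 = 432.2 MPa.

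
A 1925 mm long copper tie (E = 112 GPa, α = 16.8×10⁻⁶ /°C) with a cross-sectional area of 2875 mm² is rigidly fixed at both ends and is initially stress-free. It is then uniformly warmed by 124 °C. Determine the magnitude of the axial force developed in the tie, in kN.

With zero net strain, σ = E·αΔT = 112 GPa × 16.8×10⁻⁶ × 124 = 233.3 MPa.
Axial force P = σA = 233.3 × 2875 = 670800 N = 670.8 kN, compressive.

P ≈ 671 kN (compressive)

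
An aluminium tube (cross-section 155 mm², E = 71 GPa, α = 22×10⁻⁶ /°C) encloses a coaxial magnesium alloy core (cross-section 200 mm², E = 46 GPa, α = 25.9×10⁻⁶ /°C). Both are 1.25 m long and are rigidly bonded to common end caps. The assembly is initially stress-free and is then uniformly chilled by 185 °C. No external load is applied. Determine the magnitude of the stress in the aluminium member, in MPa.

σ ≈ 23.3 MPa (compressive)

Equilibrium of a rigid end plate with no external load gives equal and opposite internal forces ±P in the two members. Since α_{magnesium alloy} > α_{aluminium}, cooling drives the magnesium alloy into tension and the aluminium into compression.
Setting the final lengths equal and cancelling L: (α₁ − α₂)ΔT = P/(A₁E₁) + P/(A₂E₂).
|α₁ − α₂|·ΔT = 3.9×10⁻⁶ × 185 = 0.0007215.
1/(A₁E₁) + 1/(A₂E₂) = 1/(155×71×10³) + 1/(200×46×10³) = 1.996×10⁻⁷ N⁻¹.
So P = 0.0007215 / 1.996×10⁻⁷ = 3.615 kN.
σ_{aluminium} = P/A₁ = 3615/155 = 23.33 MPa, compressive.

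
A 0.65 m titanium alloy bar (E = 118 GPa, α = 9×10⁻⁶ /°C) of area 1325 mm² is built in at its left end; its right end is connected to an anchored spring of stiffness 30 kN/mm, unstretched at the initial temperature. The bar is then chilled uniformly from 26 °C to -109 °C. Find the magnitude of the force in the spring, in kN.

The unrestrained thermal change is αΔT L = 9×10⁻⁶ × 135 × 650 = 0.7897 mm.
With a force P in the spring, the elastic change of the bar is PL/(AE) and that of the spring is P/k; compatibility requires their sum to equal δ_free.
P [ L/(AE) + 1/k ] = δ_free → P [ 650/(1325×118×10³) + 1/(30×10³) ] = 0.7897.
P = 0.7897 / 3.749×10⁻⁵ = 21070 N.

P ≈ 21.1 kN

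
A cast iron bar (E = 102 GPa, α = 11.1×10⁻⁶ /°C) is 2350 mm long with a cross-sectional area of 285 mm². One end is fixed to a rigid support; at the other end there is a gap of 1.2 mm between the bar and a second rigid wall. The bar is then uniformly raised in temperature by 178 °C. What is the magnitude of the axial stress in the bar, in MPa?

σ ≈ 149 MPa (compressive)

If the wall were absent the bar would grow by αΔT L = 11.1×10⁻⁶ × 178 × 2350 = 4.643 mm.
This exceeds the 1.2 mm gap, so the wall pushes back. The portion of expansion that must be recovered elastically is δ_free − gap = 4.643 − 1.2 = 3.443 mm.
So σ = E(δ_free − g)/L = 102×10³ × 3.443/2350 = 149.4 MPa.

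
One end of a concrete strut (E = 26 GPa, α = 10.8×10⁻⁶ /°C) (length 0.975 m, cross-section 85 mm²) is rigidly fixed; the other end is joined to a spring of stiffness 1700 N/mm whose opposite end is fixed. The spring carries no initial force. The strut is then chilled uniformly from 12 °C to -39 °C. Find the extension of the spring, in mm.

The unrestrained thermal change is αΔT L = 10.8×10⁻⁶ × 51 × 975 = 0.537 mm.
Let P be the tensile force in the spring. The strut extends elastically by PL/(AE) and the spring stretches by P/k; together these equal δ_free.
P [ L/(AE) + 1/k ] = δ_free → P [ 975/(85×26×10³) + 1/(1700) ] = 0.537.
P = 0.537 / 0.001029 = 521.7 N.
Spring extension = P/k = 521.7/(1700) = 0.3069 mm.

δ ≈ 0.307 mm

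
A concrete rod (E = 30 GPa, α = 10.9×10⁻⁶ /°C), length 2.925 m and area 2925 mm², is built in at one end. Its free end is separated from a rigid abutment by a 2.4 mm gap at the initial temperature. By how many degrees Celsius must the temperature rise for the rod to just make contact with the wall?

ΔT ≈ 75.3 °C

The gap closes when αΔT L = 2.4 mm, since the rod is still unstressed at that instant.
So ΔT = g/(αL) = 2.4/(10.9×10⁻⁶ × 2925) = 75.28 °C.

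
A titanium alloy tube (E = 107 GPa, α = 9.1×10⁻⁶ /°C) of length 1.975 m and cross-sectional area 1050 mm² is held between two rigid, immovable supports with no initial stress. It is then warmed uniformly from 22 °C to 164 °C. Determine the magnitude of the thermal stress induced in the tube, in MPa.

σ ≈ 138 MPa (compressive)

The supports are rigid, so the total axial strain is zero. The restrained thermal strain is ε = αΔT = 9.1×10⁻⁶ × 142 = 1292.2×10⁻⁶.
The stress required to suppress this strain is σ = Eε = 107×10³ × 1292.2×10⁻⁶ = 138.3 MPa, compressive since the tube is trying to expand.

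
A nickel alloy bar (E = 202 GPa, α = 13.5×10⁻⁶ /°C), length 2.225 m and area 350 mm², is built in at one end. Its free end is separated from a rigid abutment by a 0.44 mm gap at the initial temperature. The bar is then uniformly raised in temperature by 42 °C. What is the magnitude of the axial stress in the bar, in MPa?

If the wall were absent the bar would grow by αΔT L = 13.5×10⁻⁶ × 42 × 2225 = 1.262 mm.
The gap closes (δ_free > 0.44 mm) and the wall then resists a further 1.262 − 0.44 = 0.8216 mm of expansion.
So σ = E(δ_free − g)/L = 202×10³ × 0.8216/2225 = 74.59 MPa.

σ ≈ 74.6 MPa (compressive)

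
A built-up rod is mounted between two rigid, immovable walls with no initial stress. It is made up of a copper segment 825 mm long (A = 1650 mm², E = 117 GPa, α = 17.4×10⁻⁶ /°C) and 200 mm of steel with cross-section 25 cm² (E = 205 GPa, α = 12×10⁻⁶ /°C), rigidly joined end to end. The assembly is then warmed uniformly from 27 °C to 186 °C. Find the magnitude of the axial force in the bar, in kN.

P ≈ 571 kN (compressive)

Free thermal expansion of the whole bar: Σ αᵢΔT Lᵢ = 17.4×10⁻⁶×159×825 + 12×10⁻⁶×159×200 = 2.664 mm.
Since the ends are fixed, an axial force P builds up, equal in every segment, with P · Σ Lᵢ/(AᵢEᵢ) = δ_free.
Σ Lᵢ/(AᵢEᵢ) = 825/(1650×117×10³) + 200/(2500×205×10³) = 4.664×10⁻⁶ mm/N.
So P = 2.664 / 4.664×10⁻⁶ = 571.2 kN, compressive.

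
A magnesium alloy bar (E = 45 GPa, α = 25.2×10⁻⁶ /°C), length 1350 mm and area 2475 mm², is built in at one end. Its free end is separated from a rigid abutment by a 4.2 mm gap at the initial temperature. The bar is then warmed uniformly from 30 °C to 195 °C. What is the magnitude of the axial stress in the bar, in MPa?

Unrestrained expansion: δ_free = αΔT L = 25.2×10⁻⁶ × 165 × 1350 = 5.613 mm.
The gap closes (δ_free > 4.2 mm) and the wall then resists a further 5.613 − 4.2 = 1.413 mm of expansion.
That suppressed elongation corresponds to σ = E·Δ/L = 45×10³ × 1.413/1350 = 47.11 MPa.

σ ≈ 47.1 MPa (compressive)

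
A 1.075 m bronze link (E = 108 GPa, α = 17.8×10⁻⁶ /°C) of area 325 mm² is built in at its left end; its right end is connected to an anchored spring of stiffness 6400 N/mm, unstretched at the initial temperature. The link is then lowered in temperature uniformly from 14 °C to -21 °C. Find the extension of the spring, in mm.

The unrestrained thermal change is αΔT L = 17.8×10⁻⁶ × 35 × 1075 = 0.6697 mm.
With a force P in the spring, the elastic change of the link is PL/(AE) and that of the spring is P/k; compatibility requires their sum to equal δ_free.
So P = δ_free / [L/(AE) + 1/k] = 0.6697 / [ 1075/(325×108×10³) + 1/(6400) ].
P = 0.6697 / 0.0001869 = 3584 N.
Spring extension = P/k = 3584/(6400) = 0.56 mm.

δ ≈ 0.56 mm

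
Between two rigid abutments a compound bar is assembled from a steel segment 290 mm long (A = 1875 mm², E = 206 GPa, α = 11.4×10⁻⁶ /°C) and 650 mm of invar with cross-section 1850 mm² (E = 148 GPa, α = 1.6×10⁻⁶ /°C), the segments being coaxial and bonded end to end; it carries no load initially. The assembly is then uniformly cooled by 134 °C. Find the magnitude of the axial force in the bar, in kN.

If the supports were absent, the total length change would be Σ αᵢΔT Lᵢ = 11.4×10⁻⁶×134×290 + 1.6×10⁻⁶×134×650 = 0.5824 mm.
Since the ends are fixed, an axial force P builds up, equal in every segment, with P · Σ Lᵢ/(AᵢEᵢ) = δ_free.
Σ Lᵢ/(AᵢEᵢ) = 290/(1875×206×10³) + 650/(1850×148×10³) = 3.125×10⁻⁶ mm/N.
P = 0.5824 / 3.125×10⁻⁶ = 186400 N = 186.4 kN, tensile.

P ≈ 186 kN (tensile)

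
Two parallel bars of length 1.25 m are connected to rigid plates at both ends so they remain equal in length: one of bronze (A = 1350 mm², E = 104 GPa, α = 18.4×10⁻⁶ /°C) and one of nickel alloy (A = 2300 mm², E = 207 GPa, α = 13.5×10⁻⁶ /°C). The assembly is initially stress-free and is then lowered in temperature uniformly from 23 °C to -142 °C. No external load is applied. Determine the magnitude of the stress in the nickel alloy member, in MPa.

Equilibrium of a rigid end plate with no external load gives equal and opposite internal forces ±P in the two members. Since α_{bronze} > α_{nickel alloy}, cooling drives the bronze into tension and the nickel alloy into compression.
Setting the final lengths equal and cancelling L: (α₁ − α₂)ΔT = P/(A₁E₁) + P/(A₂E₂).
|α₁ − α₂|·ΔT = 4.9×10⁻⁶ × 165 = 0.0008085.
1/(A₁E₁) + 1/(A₂E₂) = 1/(1350×104×10³) + 1/(2300×207×10³) = 9.223×10⁻⁹ N⁻¹.
P = 0.0008085 / 9.223×10⁻⁹ = 87660 N = 87.66 kN.
σ_{nickel alloy} = P/A₂ = 87660/2300 = 38.11 MPa, compressive.

σ ≈ 38.1 MPa (compressive)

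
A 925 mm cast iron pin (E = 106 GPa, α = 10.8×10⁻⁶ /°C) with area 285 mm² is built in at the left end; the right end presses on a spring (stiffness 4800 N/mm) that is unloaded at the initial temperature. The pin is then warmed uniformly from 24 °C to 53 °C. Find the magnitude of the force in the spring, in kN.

The unrestrained thermal change is αΔT L = 10.8×10⁻⁶ × 29 × 925 = 0.2897 mm.
Let P be the compressive force at the spring. The pin shortens elastically by PL/(AE) and the spring compresses by P/k; together these equal δ_free.
So P = δ_free / [L/(AE) + 1/k] = 0.2897 / [ 925/(285×106×10³) + 1/(4800) ].
P = 0.2897 / 0.000239 = 1212 N.

P ≈ 1.21 kN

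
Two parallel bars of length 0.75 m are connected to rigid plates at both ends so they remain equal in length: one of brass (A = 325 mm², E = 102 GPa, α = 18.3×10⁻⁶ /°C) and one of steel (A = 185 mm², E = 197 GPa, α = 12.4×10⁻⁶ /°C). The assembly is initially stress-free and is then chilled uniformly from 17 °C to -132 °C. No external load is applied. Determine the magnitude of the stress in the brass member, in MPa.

σ ≈ 47 MPa (tensile)

The brass has the larger α, so on cooling it would change length more than the steel if both were free. The rigid plates force a common final length, so the brass is put into tension and the steel into compression, with equal and opposite forces P (no external load).
Setting the final lengths equal and cancelling L: (α₁ − α₂)ΔT = P/(A₁E₁) + P/(A₂E₂).
|α₁ − α₂|·ΔT = 5.9×10⁻⁶ × 149 = 0.0008791.
1/(A₁E₁) + 1/(A₂E₂) = 1/(325×102×10³) + 1/(185×197×10³) = 5.76×10⁻⁸ N⁻¹.
P = 0.0008791 / 5.76×10⁻⁸ = 15260 N = 15.26 kN.
σ_{brass} = P/A₁ = 15260/325 = 46.96 MPa, tensile.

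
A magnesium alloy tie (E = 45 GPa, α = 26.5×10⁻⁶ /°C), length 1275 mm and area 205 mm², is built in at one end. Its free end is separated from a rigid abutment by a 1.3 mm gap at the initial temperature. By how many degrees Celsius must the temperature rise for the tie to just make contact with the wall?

ΔT ≈ 38.5 °C

The gap closes when αΔT L = 1.3 mm, since the tie is still unstressed at that instant.
ΔT = 1.3 / (26.5×10⁻⁶ × 1275) = 38.48 °C.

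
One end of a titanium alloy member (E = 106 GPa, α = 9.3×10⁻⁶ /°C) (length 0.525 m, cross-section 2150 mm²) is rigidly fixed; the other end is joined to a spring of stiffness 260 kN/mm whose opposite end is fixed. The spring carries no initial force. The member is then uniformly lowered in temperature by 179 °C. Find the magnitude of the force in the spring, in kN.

Free thermal contraction: δ_free = αΔT L = 9.3×10⁻⁶ × 179 × 525 = 0.874 mm.
Let P be the tensile force in the spring. The member extends elastically by PL/(AE) and the spring stretches by P/k; together these equal δ_free.
P [ L/(AE) + 1/k ] = δ_free → P [ 525/(2150×106×10³) + 1/(260×10³) ] = 0.874.
P = 0.874 / 6.15×10⁻⁶ = 142100 N.

P ≈ 142 kN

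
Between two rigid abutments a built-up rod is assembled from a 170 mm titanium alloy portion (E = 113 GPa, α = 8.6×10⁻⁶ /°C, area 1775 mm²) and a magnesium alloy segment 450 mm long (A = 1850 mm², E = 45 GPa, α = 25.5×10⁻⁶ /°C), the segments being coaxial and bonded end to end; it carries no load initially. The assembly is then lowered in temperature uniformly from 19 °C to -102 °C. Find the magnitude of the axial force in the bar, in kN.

P ≈ 250 kN (tensile)

If the supports were absent, the total length change would be Σ αᵢΔT Lᵢ = 8.6×10⁻⁶×121×170 + 25.5×10⁻⁶×121×450 = 1.565 mm.
The walls prevent any net length change, so an axial force P (same in every segment) develops. Compatibility: P · Σ Lᵢ/(AᵢEᵢ) = δ_free.
The series flexibility is Σ Lᵢ/(AᵢEᵢ) = 170/(1775×113×10³) + 450/(1850×45×10³) = 6.253×10⁻⁶ mm/N.
P = 1.565 / 6.253×10⁻⁶ = 250300 N = 250.3 kN, tensile.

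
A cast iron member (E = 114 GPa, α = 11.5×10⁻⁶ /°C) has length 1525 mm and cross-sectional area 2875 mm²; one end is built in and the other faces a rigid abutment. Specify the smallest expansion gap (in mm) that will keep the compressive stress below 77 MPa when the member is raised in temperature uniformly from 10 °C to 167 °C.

With no wall the member would lengthen by αΔT L = 11.5×10⁻⁶ × 157 × 1525 = 2.753 mm.
A stress of 77 MPa corresponds to the wall pushing the member back by σL/E = 77×1525/(114×10³) = 1.03 mm.
So the gap has to take up the difference, g_min = δ_free − σL/E = 2.753 − 1.03 = 1.723 mm.

g ≈ 1.72 mm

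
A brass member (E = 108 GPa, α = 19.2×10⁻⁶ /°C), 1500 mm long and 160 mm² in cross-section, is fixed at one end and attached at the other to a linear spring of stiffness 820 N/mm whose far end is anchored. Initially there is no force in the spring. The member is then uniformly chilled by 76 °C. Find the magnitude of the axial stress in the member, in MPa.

σ ≈ 10.5 MPa (tensile)

Free thermal contraction: δ_free = αΔT L = 19.2×10⁻⁶ × 76 × 1500 = 2.189 mm.
With a force P in the spring, the elastic change of the member is PL/(AE) and that of the spring is P/k; compatibility requires their sum to equal δ_free.
So P = δ_free / [L/(AE) + 1/k] = 2.189 / [ 1500/(160×108×10³) + 1/(820) ].
P = 2.189 / 0.001306 = 1676 N.
σ = P/A = 1676/160 = 10.47 MPa.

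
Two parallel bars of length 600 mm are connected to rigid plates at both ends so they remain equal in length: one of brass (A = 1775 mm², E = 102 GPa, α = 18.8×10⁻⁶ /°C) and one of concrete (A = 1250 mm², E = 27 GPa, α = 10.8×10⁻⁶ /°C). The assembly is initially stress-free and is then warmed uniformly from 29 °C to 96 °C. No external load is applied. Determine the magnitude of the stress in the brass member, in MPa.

Both members must finish at the same length. With the larger α, the brass tends to over-expand; the plates restrain it, putting the brass in compression and the concrete in tension. With no external load the two internal forces are equal and opposite, magnitude P.
Setting the final lengths equal and cancelling L: (α₁ − α₂)ΔT = P/(A₁E₁) + P/(A₂E₂).
|α₁ − α₂|·ΔT = 8×10⁻⁶ × 67 = 0.000536.
1/(A₁E₁) + 1/(A₂E₂) = 1/(1775×102×10³) + 1/(1250×27×10³) = 3.515×10⁻⁸ N⁻¹.
So P = 0.000536 / 3.515×10⁻⁸ = 15.25 kN.
σ_{brass} = P/A₁ = 15250/1775 = 8.59 MPa, compressive.

σ ≈ 8.59 MPa (compressive)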